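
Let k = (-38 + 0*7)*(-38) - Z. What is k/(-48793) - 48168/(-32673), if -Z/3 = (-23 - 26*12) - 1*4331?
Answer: 920146022/531404563 ≈ 1.7315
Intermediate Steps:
Z = 13998 (Z = -3*((-23 - 26*12) - 1*4331) = -3*((-23 - 312) - 4331) = -3*(-335 - 4331) = -3*(-4666) = 13998)
k = -12554 (k = (-38 + 0*7)*(-38) - 1*13998 = (-38 + 0)*(-38) - 13998 = -38*(-38) - 13998 = 1444 - 13998 = -12554)
k/(-48793) - 48168/(-32673) = -12554/(-48793) - 48168/(-32673) = -12554*(-1/48793) - 48168*(-1/32673) = 12554/48793 + 16056/10891 = 920146022/531404563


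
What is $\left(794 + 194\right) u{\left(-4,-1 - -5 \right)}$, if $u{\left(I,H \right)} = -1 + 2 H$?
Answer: $6916$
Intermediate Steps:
$\left(794 + 194\right) u{\left(-4,-1 - -5 \right)} = \left(794 + 194\right) \left(-1 + 2 \left(-1 - -5\right)\right) = 988 \left(-1 + 2 \left(-1 + 5\right)\right) = 988 \left(-1 + 2 \cdot 4\right) = 988 \left(-1 + 8\right) = 988 \cdot 7 = 6916$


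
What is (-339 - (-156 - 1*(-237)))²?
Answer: 176400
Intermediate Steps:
(-339 - (-156 - 1*(-237)))² = (-339 - (-156 + 237))² = (-339 - 1*81)² = (-339 - 81)² = (-420)² = 176400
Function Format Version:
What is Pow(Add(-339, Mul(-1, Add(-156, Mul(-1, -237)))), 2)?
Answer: 176400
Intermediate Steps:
Pow(Add(-339, Mul(-1, Add(-156, Mul(-1, -237)))), 2) = Pow(Add(-339, Mul(-1, Add(-156, 237))), 2) = Pow(Add(-339, Mul(-1, 81)), 2) = Pow(Add(-339, -81), 2) = Pow(-420, 2) = 176400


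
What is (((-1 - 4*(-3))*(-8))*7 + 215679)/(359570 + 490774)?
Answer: 215063/850344 ≈ 0.25291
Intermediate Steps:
(((-1 - 4*(-3))*(-8))*7 + 215679)/(359570 + 490774) = (((-1 + 12)*(-8))*7 + 215679)/850344 = ((11*(-8))*7 + 215679)*(1/850344) = (-88*7 + 215679)*(1/850344) = (-616 + 215679)*(1/850344) = 215063*(1/850344) = 215063/850344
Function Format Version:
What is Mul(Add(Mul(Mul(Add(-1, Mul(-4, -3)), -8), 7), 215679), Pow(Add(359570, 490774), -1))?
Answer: Rational(215063, 850344) ≈ 0.25291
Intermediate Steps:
Mul(Add(Mul(Mul(Add(-1, Mul(-4, -3)), -8), 7), 215679), Pow(Add(359570, 490774), -1)) = Mul(Add(Mul(Mul(Add(-1, 12), -8), 7), 215679), Pow(850344, -1)) = Mul(Add(Mul(Mul(11, -8), 7), 215679), Rational(1, 850344)) = Mul(Add(Mul(-88, 7), 215679), Rational(1, 850344)) = Mul(Add(-616, 215679), Rational(1, 850344)) = Mul(215063, Rational(1, 850344)) = Rational(215063, 850344)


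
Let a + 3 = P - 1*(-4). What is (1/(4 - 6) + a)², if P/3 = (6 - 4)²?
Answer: 625/4 ≈ 156.25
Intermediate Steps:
P = 12 (P = 3*(6 - 4)² = 3*2² = 3*4 = 12)
a = 13 (a = -3 + (12 - 1*(-4)) = -3 + (12 + 4) = -3 + 16 = 13)
(1/(4 - 6) + a)² = (1/(4 - 6) + 13)² = (1/(-2) + 13)² = (-½ + 13)² = (25/2)² = 625/4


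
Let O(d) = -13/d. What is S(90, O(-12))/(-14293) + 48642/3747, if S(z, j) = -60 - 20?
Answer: 231846622/17851957 ≈ 12.987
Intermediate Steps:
S(z, j) = -80
S(90, O(-12))/(-14293) + 48642/3747 = -80/(-14293) + 48642/3747 = -80*(-1/14293) + 48642*(1/3747) = 80/14293 + 16214/1249 = 231846622/17851957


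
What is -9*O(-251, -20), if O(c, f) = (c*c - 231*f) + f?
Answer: -608409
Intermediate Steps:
O(c, f) = c² - 230*f (O(c, f) = (c² - 231*f) + f = c² - 230*f)
-9*O(-251, -20) = -9*((-251)² - 230*(-20)) = -9*(63001 + 4600) = -9*67601 = -608409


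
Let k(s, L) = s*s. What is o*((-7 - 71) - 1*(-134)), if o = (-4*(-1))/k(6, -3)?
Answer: 56/9 ≈ 6.2222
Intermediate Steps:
k(s, L) = s²
o = ⅑ (o = (-4*(-1))/(6²) = 4/36 = 4*(1/36) = ⅑ ≈ 0.11111)
o*((-7 - 71) - 1*(-134)) = ((-7 - 71) - 1*(-134))/9 = (-78 + 134)/9 = (⅑)*56 = 56/9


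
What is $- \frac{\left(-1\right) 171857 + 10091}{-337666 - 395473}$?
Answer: $- \frac{14706}{66649} \approx -0.22065$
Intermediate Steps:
$- \frac{\left(-1\right) 171857 + 10091}{-337666 - 395473} = - \frac{-171857 + 10091}{-733139} = - \frac{\left(-161766\right) \left(-1\right)}{733139} = \left(-1\right) \frac{14706}{66649} = - \frac{14706}{66649}$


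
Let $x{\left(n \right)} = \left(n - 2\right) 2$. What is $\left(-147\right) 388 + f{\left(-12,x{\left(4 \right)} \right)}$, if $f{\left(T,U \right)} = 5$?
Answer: $-57031$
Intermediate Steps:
$x{\left(n \right)} = -4 + 2 n$ ($x{\left(n \right)} = \left(-2 + n\right) 2 = -4 + 2 n$)
$\left(-147\right) 388 + f{\left(-12,x{\left(4 \right)} \right)} = \left(-147\right) 388 + 5 = -57036 + 5 = -57031$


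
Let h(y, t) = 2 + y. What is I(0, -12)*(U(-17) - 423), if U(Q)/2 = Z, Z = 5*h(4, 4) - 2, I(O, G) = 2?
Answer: -734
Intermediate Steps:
Z = 28 (Z = 5*(2 + 4) - 2 = 5*6 - 2 = 30 - 2 = 28)
U(Q) = 56 (U(Q) = 2*28 = 56)
I(0, -12)*(U(-17) - 423) = 2*(56 - 423) = 2*(-367) = -734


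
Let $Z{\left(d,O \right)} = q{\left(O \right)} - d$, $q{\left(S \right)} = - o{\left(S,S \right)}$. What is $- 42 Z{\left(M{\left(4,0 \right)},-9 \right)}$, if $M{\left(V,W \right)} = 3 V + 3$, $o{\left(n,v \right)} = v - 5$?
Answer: $42$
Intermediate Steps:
$o{\left(n,v \right)} = -5 + v$
$M{\left(V,W \right)} = 3 + 3 V$
$q{\left(S \right)} = 5 - S$ ($q{\left(S \right)} = - (-5 + S) = 5 - S$)
$Z{\left(d,O \right)} = 5 - O - d$ ($Z{\left(d,O \right)} = \left(5 - O\right) - d = 5 - O - d$)
$- 42 Z{\left(M{\left(4,0 \right)},-9 \right)} = - 42 \left(5 - -9 - \left(3 + 3 \cdot 4\right)\right) = - 42 \left(5 + 9 - \left(3 + 12\right)\right) = - 42 \left(5 + 9 - 15\right) = \left(-42\right) \left(-1\right) = 42$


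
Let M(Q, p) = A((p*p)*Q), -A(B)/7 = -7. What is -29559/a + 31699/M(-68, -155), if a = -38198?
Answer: 1212286793/1871702 ≈ 647.69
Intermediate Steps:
A(B) = 49 (A(B) = -7*(-7) = 49)
M(Q, p) = 49
-29559/a + 31699/M(-68, -155) = -29559/(-38198) + 31699/49 = -29559*(-1/38198) + 31699*(1/49) = 29559/38198 + 31699/49 = 1212286793/1871702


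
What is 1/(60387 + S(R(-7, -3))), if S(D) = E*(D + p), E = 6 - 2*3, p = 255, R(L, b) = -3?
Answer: 1/60387 ≈ 1.6560e-5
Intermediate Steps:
E = 0 (E = 6 - 6 = 0)
S(D) = 0 (S(D) = 0*(D + 255) = 0*(255 + D) = 0)
1/(60387 + S(R(-7, -3))) = 1/(60387 + 0) = 1/60387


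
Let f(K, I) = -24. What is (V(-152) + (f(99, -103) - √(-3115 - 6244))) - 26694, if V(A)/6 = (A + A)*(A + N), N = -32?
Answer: 308898 - 7*I*√191 ≈ 3.089e+5 - 96.742*I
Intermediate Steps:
V(A) = 12*A*(-32 + A) (V(A) = 6*((A + A)*(A - 32)) = 6*((2*A)*(-32 + A)) = 6*(2*A*(-32 + A)) = 12*A*(-32 + A))
(V(-152) + (f(99, -103) - √(-3115 - 6244))) - 26694 = (12*(-152)*(-32 - 152) + (-24 - √(-3115 - 6244))) - 26694 = (12*(-152)*(-184) + (-24 - √(-9359))) - 26694 = (335616 + (-24 - 7*I*√191)) - 26694 = (335592 - 7*I*√191) - 26694 = 308898 - 7*I*√191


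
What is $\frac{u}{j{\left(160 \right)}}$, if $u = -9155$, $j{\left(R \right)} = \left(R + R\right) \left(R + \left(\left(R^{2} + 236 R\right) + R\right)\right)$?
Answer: $- \frac{1831}{4075520} \approx -0.00044927$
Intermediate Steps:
$j{\left(R \right)} = 2 R \left(R^{2} + 238 R\right)$ ($j{\left(R \right)} = 2 R \left(R + \left(R^{2} + 237 R\right)\right) = 2 R \left(R^{2} + 238 R\right)$)
$\frac{u}{j{\left(160 \right)}} = - \frac{9155}{2 \cdot 160^{2} \left(238 + 160\right)} = - \frac{9155}{2 \cdot 25600 \cdot 398} = - \frac{9155}{20377600} = \left(-9155\right) \frac{1}{20377600} = - \frac{1831}{4075520}$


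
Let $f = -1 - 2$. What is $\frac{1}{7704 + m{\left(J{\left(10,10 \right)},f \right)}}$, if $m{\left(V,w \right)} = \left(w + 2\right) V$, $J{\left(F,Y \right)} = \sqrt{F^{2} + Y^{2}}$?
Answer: $\frac{963}{7418927} + \frac{5 \sqrt{2}}{29675708} \approx 0.00013004$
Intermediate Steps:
$f = -3$ ($f = -1 - 2 = -3$)
$m{\left(V,w \right)} = V \left(2 + w\right)$ ($m{\left(V,w \right)} = \left(2 + w\right) V = V \left(2 + w\right)$)
$\frac{1}{7704 + m{\left(J{\left(10,10 \right)},f \right)}} = \frac{1}{7704 + \sqrt{10^{2} + 10^{2}} \left(2 - 3\right)} = \frac{1}{7704 + \sqrt{100 + 100} \left(-1\right)} = \frac{1}{7704 + \sqrt{200} \left(-1\right)} = \frac{1}{7704 + 10 \sqrt{2} \left(-1\right)} = \frac{1}{7704 - 10 \sqrt{2}}$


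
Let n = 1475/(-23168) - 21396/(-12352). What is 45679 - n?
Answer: 204242716219/4471424 ≈ 45677.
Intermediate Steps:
n = 7460677/4471424 (n = 1475*(-1/23168) - 21396*(-1/12352) = -1475/23168 + 5349/3088 = 7460677/4471424 ≈ 1.6685)
45679 - n = 45679 - 1*7460677/4471424 = 45679 - 7460677/4471424 = 204242716219/4471424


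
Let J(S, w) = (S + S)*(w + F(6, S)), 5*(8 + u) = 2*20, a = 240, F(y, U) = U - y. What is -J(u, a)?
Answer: 0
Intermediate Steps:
u = 0 (u = -8 + (2*20)/5 = -8 + (1/5)*40 = -8 + 8 = 0)
J(S, w) = 2*S*(-6 + S + w) (J(S, w) = (S + S)*(w + (S - 1*6)) = (2*S)*(w + (S - 6)) = (2*S)*(w + (-6 + S)) = (2*S)*(-6 + S + w) = 2*S*(-6 + S + w))
-J(u, a) = -2*0*(-6 + 0 + 240) = -2*0*234 = -1*0 = 0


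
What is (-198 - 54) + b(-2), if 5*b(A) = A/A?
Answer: -1259/5 ≈ -251.80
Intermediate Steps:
b(A) = 1/5 (b(A) = (A/A)/5 = (1/5)*1 = 1/5)
(-198 - 54) + b(-2) = (-198 - 54) + 1/5 = -252 + 1/5 = -1259/5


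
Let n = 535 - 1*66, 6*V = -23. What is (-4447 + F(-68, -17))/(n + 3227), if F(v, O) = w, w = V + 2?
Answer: -26693/22176 ≈ -1.2037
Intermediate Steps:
V = -23/6 (V = (⅙)*(-23) = -23/6 ≈ -3.8333)
w = -11/6 (w = -23/6 + 2 = -11/6 ≈ -1.8333)
F(v, O) = -11/6
n = 469 (n = 535 - 66 = 469)
(-4447 + F(-68, -17))/(n + 3227) = (-4447 - 11/6)/(469 + 3227) = -26693/6/3696 = -26693/6*1/3696 = -26693/22176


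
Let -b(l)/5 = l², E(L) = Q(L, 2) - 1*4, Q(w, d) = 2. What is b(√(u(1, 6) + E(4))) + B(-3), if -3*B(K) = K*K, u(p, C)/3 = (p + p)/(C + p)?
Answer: 19/7 ≈ 2.7143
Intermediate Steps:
E(L) = -2 (E(L) = 2 - 1*4 = 2 - 4 = -2)
u(p, C) = 6*p/(C + p) (u(p, C) = 3*((p + p)/(C + p)) = 3*((2*p)/(C + p)) = 3*(2*p/(C + p)) = 6*p/(C + p))
B(K) = -K²/3 (B(K) = -K*K/3 = -K²/3)
b(l) = -5*l²
b(√(u(1, 6) + E(4))) + B(-3) = -(-10 + 30/(6 + 1)) - ⅓*(-3)² = -5*(√(6*1/7 - 2))² - ⅓*9 = -5*(√(6*1*(⅐) - 2))² - 3 = -5*(√(6/7 - 2))² - 3 = -5*(√(-8/7))² - 3 = -5*(2*I*√14/7)² - 3 = -5*(-8/7) - 3 = 40/7 - 3 = 19/7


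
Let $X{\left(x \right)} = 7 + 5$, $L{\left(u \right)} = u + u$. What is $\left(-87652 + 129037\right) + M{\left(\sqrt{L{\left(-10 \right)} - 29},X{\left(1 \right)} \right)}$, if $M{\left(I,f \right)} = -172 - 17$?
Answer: $41196$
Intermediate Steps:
$L{\left(u \right)} = 2 u$
$X{\left(x \right)} = 12$
$M{\left(I,f \right)} = -189$ ($M{\left(I,f \right)} = -172 - 17 = -189$)
$\left(-87652 + 129037\right) + M{\left(\sqrt{L{\left(-10 \right)} - 29},X{\left(1 \right)} \right)} = \left(-87652 + 129037\right) - 189 = 41385 - 189 = 41196$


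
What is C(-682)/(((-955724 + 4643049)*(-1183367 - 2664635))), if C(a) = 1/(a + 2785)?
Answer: -1/29839117848688950 ≈ -3.3513e-17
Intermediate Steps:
C(a) = 1/(2785 + a)
C(-682)/(((-955724 + 4643049)*(-1183367 - 2664635))) = 1/((2785 - 682)*(((-955724 + 4643049)*(-1183367 - 2664635)))) = 1/(2103*((3687325*(-3848002)))) = (1/2103)/(-14188833974650) = (1/2103)*(-1/14188833974650) = -1/29839117848688950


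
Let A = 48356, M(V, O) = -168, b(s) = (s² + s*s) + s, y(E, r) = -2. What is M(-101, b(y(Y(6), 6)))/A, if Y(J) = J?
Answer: -6/1727 ≈ -0.0034742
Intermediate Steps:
b(s) = s + 2*s² (b(s) = (s² + s²) + s = 2*s² + s = s + 2*s²)
M(-101, b(y(Y(6), 6)))/A = -168/48356 = -168*1/48356 = -6/1727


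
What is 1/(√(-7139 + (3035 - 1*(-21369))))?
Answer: √17265/17265 ≈ 0.0076106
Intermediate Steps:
1/(√(-7139 + (3035 - 1*(-21369)))) = 1/(√(-7139 + (3035 + 21369))) = 1/(√(-7139 + 24404)) = 1/(√17265) = √17265/17265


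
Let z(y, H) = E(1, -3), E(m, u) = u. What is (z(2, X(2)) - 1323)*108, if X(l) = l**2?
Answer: -143208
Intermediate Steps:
z(y, H) = -3
(z(2, X(2)) - 1323)*108 = (-3 - 1323)*108 = -1326*108 = -143208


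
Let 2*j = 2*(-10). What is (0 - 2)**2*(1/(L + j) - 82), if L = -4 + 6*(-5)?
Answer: -3609/11 ≈ -328.09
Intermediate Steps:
j = -10 (j = (2*(-10))/2 = (1/2)*(-20) = -10)
L = -34 (L = -4 - 30 = -34)
(0 - 2)**2*(1/(L + j) - 82) = (0 - 2)**2*(1/(-34 - 10) - 82) = (-2)**2*(1/(-44) - 82) = 4*(-1/44 - 82) = 4*(-3609/44) = -3609/11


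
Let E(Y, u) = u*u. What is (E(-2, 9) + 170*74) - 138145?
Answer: -125484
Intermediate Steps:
E(Y, u) = u²
(E(-2, 9) + 170*74) - 138145 = (9² + 170*74) - 138145 = (81 + 12580) - 138145 = 12661 - 138145 = -125484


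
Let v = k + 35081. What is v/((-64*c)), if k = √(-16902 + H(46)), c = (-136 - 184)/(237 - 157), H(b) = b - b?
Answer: 35081/256 + 3*I*√1878/256 ≈ 137.04 + 0.50784*I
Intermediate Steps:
H(b) = 0
c = -4 (c = -320/80 = -320*1/80 = -4)
k = 3*I*√1878 (k = √(-16902 + 0) = √(-16902) = 3*I*√1878 ≈ 130.01*I)
v = 35081 + 3*I*√1878 (v = 3*I*√1878 + 35081 = 35081 + 3*I*√1878 ≈ 35081.0 + 130.01*I)
v/((-64*c)) = (35081 + 3*I*√1878)/((-64*(-4))) = (35081 + 3*I*√1878)/256 = (35081 + 3*I*√1878)*(1/256) = 35081/256 + 3*I*√1878/256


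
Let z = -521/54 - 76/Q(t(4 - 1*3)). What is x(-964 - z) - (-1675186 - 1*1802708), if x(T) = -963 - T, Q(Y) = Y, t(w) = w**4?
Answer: 187801705/54 ≈ 3.4778e+6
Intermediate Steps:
z = -4625/54 (z = -521/54 - 76/(4 - 1*3)**4 = -521*1/54 - 76/(4 - 3)**4 = -521/54 - 76/(1**4) = -521/54 - 76/1 = -521/54 - 76*1 = -521/54 - 76 = -4625/54 ≈ -85.648)
x(-964 - z) - (-1675186 - 1*1802708) = (-963 - (-964 - 1*(-4625/54))) - (-1675186 - 1*1802708) = (-963 - (-964 + 4625/54)) - (-1675186 - 1802708) = (-963 - 1*(-47431/54)) - 1*(-3477894) = (-963 + 47431/54) + 3477894 = -4571/54 + 3477894 = 187801705/54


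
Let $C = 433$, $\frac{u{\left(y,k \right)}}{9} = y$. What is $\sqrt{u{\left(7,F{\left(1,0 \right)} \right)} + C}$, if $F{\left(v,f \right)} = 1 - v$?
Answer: $4 \sqrt{31} \approx 22.271$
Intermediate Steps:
$u{\left(y,k \right)} = 9 y$
$\sqrt{u{\left(7,F{\left(1,0 \right)} \right)} + C} = \sqrt{9 \cdot 7 + 433} = \sqrt{63 + 433} = \sqrt{496} = 4 \sqrt{31}$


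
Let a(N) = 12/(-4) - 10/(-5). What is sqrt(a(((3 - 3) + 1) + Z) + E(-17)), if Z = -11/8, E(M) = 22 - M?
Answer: sqrt(38) ≈ 6.1644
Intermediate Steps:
Z = -11/8 (Z = -11*1/8 = -11/8 ≈ -1.3750)
a(N) = -1 (a(N) = 12*(-1/4) - 10*(-1/5) = -3 + 2 = -1)
sqrt(a(((3 - 3) + 1) + Z) + E(-17)) = sqrt(-1 + (22 - 1*(-17))) = sqrt(-1 + (22 + 17)) = sqrt(-1 + 39) = sqrt(38)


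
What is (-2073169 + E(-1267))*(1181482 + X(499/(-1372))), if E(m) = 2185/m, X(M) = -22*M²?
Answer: -730223756623798357791/298122566 ≈ -2.4494e+12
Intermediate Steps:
(-2073169 + E(-1267))*(1181482 + X(499/(-1372))) = (-2073169 + 2185/(-1267))*(1181482 - 22*(499/(-1372))²) = (-2073169 + 2185*(-1/1267))*(1181482 - 22*(499*(-1/1372))²) = (-2073169 - 2185/1267)*(1181482 - 22*(-499/1372)²) = -2626707308*(1181482 - 22*249001/1882384)/1267 = -2626707308*(1181482 - 2739011/941192)/1267 = -2626707308/1267*1111998667533/941192 = -730223756623798357791/298122566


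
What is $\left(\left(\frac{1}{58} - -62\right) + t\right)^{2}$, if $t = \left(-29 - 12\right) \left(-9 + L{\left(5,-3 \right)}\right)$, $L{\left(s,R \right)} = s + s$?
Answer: $\frac{1485961}{3364} \approx 441.72$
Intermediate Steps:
$L{\left(s,R \right)} = 2 s$
$t = -41$ ($t = \left(-29 - 12\right) \left(-9 + 2 \cdot 5\right) = - 41 \left(-9 + 10\right) = \left(-41\right) 1 = -41$)
$\left(\left(\frac{1}{58} - -62\right) + t\right)^{2} = \left(\left(\frac{1}{58} - -62\right) - 41\right)^{2} = \left(\left(\frac{1}{58} + 62\right) - 41\right)^{2} = \left(\frac{3597}{58} - 41\right)^{2} = \left(\frac{1219}{58}\right)^{2} = \frac{1485961}{3364}$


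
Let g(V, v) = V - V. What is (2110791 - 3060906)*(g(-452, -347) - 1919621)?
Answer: 1823860706415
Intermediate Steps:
g(V, v) = 0
(2110791 - 3060906)*(g(-452, -347) - 1919621) = (2110791 - 3060906)*(0 - 1919621) = -950115*(-1919621) = 1823860706415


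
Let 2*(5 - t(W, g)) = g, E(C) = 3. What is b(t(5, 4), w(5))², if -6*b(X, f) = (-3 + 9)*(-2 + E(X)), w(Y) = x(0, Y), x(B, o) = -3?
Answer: 1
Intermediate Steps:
t(W, g) = 5 - g/2
w(Y) = -3
b(X, f) = -1 (b(X, f) = -(-3 + 9)*(-2 + 3)/6 = -1)
b(t(5, 4), w(5))² = (-1)² = 1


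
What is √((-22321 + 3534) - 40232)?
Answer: I*√59019 ≈ 242.94*I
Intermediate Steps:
√((-22321 + 3534) - 40232) = √(-18787 - 40232) = √(-59019) = I*√59019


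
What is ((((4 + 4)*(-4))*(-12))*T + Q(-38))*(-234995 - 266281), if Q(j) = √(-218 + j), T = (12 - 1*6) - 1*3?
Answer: -577469952 - 8020416*I ≈ -5.7747e+8 - 8.0204e+6*I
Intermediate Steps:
T = 3 (T = (12 - 6) - 3 = 6 - 3 = 3)
((((4 + 4)*(-4))*(-12))*T + Q(-38))*(-234995 - 266281) = ((((4 + 4)*(-4))*(-12))*3 + √(-218 - 38))*(-234995 - 266281) = (((8*(-4))*(-12))*3 + √(-256))*(-501276) = (-32*(-12)*3 + 16*I)*(-501276) = (384*3 + 16*I)*(-501276) = (1152 + 16*I)*(-501276) = -577469952 - 8020416*I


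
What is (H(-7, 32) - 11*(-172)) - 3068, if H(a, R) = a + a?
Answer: -1190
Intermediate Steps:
H(a, R) = 2*a
(H(-7, 32) - 11*(-172)) - 3068 = (2*(-7) - 11*(-172)) - 3068 = (-14 + 1892) - 3068 = 1878 - 3068 = -1190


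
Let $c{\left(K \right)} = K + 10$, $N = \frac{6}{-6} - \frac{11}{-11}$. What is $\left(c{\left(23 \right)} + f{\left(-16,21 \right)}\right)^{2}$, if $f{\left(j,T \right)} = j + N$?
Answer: $289$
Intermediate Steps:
$N = 0$ ($N = 6 \left(- \frac{1}{6}\right) - -1 = -1 + 1 = 0$)
$c{\left(K \right)} = 10 + K$
$f{\left(j,T \right)} = j$ ($f{\left(j,T \right)} = j + 0 = j$)
$\left(c{\left(23 \right)} + f{\left(-16,21 \right)}\right)^{2} = \left(\left(10 + 23\right) - 16\right)^{2} = \left(33 - 16\right)^{2} = 17^{2} = 289$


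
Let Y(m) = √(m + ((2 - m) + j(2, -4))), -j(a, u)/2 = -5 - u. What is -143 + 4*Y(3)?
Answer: -135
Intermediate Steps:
j(a, u) = 10 + 2*u (j(a, u) = -2*(-5 - u) = 10 + 2*u)
Y(m) = 2 (Y(m) = √(m + ((2 - m) + (10 + 2*(-4)))) = √(m + ((2 - m) + (10 - 8))) = √(m + ((2 - m) + 2)) = √(m + (4 - m)) = √4 = 2)
-143 + 4*Y(3) = -143 + 4*2 = -143 + 8 = -135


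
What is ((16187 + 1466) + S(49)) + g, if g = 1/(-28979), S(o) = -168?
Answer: 506697814/28979 ≈ 17485.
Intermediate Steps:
g = -1/28979 ≈ -3.4508e-5
((16187 + 1466) + S(49)) + g = ((16187 + 1466) - 168) - 1/28979 = (17653 - 168) - 1/28979 = 17485 - 1/28979 = 506697814/28979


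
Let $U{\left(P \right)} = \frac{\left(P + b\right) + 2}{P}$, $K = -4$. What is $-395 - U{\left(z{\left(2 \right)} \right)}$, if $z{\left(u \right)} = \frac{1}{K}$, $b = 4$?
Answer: $-372$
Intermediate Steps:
$z{\left(u \right)} = - \frac{1}{4}$ ($z{\left(u \right)} = \frac{1}{-4} = - \frac{1}{4}$)
$U{\left(P \right)} = \frac{6 + P}{P}$ ($U{\left(P \right)} = \frac{\left(P + 4\right) + 2}{P} = \frac{\left(4 + P\right) + 2}{P} = \frac{6 + P}{P}$)
$-395 - U{\left(z{\left(2 \right)} \right)} = -395 - \frac{6 - \frac{1}{4}}{- \frac{1}{4}} = -395 - \left(-4\right) \frac{23}{4} = -395 - -23 = -395 + 23 = -372$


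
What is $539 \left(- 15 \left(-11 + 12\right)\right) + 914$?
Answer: $-7171$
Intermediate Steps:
$539 \left(- 15 \left(-11 + 12\right)\right) + 914 = 539 \left(\left(-15\right) 1\right) + 914 = 539 \left(-15\right) + 914 = -8085 + 914 = -7171$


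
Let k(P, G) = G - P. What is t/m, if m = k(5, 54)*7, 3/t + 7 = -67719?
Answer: -3/23230018 ≈ -1.2914e-7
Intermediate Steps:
t = -3/67726 (t = 3/(-7 - 67719) = 3/(-67726) = 3*(-1/67726) = -3/67726 ≈ -4.4296e-5)
m = 343 (m = (54 - 1*5)*7 = (54 - 5)*7 = 49*7 = 343)
t/m = -3/67726/343 = -3/67726*1/343 = -3/23230018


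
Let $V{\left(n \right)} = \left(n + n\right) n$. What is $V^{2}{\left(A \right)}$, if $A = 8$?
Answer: $16384$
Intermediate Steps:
$V{\left(n \right)} = 2 n^{2}$ ($V{\left(n \right)} = 2 n n = 2 n^{2}$)
$V^{2}{\left(A \right)} = \left(2 \cdot 8^{2}\right)^{2} = \left(2 \cdot 64\right)^{2} = 128^{2} = 16384$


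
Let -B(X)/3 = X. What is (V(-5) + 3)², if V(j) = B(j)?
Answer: 324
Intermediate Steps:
B(X) = -3*X
V(j) = -3*j
(V(-5) + 3)² = (-3*(-5) + 3)² = (15 + 3)² = 18² = 324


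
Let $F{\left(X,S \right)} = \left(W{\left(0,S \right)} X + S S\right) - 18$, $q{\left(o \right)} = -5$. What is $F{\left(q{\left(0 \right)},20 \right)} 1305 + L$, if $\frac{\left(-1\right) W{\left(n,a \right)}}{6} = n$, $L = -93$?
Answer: $498417$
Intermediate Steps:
$W{\left(n,a \right)} = - 6 n$
$F{\left(X,S \right)} = -18 + S^{2}$ ($F{\left(X,S \right)} = \left(\left(-6\right) 0 X + S S\right) - 18 = \left(0 X + S^{2}\right) - 18 = \left(0 + S^{2}\right) - 18 = S^{2} - 18 = -18 + S^{2}$)
$F{\left(q{\left(0 \right)},20 \right)} 1305 + L = \left(-18 + 20^{2}\right) 1305 - 93 = \left(-18 + 400\right) 1305 - 93 = 382 \cdot 1305 - 93 = 498510 - 93 = 498417$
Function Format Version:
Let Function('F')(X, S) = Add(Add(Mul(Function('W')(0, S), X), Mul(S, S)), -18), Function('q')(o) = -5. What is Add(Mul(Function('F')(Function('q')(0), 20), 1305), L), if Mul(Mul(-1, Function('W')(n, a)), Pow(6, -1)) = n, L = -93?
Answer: 498417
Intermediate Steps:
Function('W')(n, a) = Mul(-6, n)
Function('F')(X, S) = Add(-18, Pow(S, 2)) (Function('F')(X, S) = Add(Add(Mul(Mul(-6, 0), X), Mul(S, S)), -18) = Add(Add(Mul(0, X), Pow(S, 2)), -18) = Add(Add(0, Pow(S, 2)), -18) = Add(Pow(S, 2), -18) = Add(-18, Pow(S, 2)))
Add(Mul(Function('F')(Function('q')(0), 20), 1305), L) = Add(Mul(Add(-18, Pow(20, 2)), 1305), -93) = Add(Mul(Add(-18, 400), 1305), -93) = Add(Mul(382, 1305), -93) = Add(498510, -93) = 498417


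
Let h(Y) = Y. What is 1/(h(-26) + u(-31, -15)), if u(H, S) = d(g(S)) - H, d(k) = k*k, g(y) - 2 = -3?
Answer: ⅙ ≈ 0.16667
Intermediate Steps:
g(y) = -1 (g(y) = 2 - 3 = -1)
d(k) = k²
u(H, S) = 1 - H (u(H, S) = (-1)² - H = 1 - H)
1/(h(-26) + u(-31, -15)) = 1/(-26 + (1 - 1*(-31))) = 1/(-26 + (1 + 31)) = 1/(-26 + 32) = 1/6 = ⅙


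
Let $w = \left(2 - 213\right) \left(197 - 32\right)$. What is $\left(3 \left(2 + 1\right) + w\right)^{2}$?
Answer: $1211457636$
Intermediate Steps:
$w = -34815$ ($w = \left(-211\right) 165 = -34815$)
$\left(3 \left(2 + 1\right) + w\right)^{2} = \left(3 \left(2 + 1\right) - 34815\right)^{2} = \left(3 \cdot 3 - 34815\right)^{2} = \left(9 - 34815\right)^{2} = \left(-34806\right)^{2} = 1211457636$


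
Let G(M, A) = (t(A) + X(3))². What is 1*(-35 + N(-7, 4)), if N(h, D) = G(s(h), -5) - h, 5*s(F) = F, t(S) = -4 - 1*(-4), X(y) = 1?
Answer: -27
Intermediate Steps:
t(S) = 0 (t(S) = -4 + 4 = 0)
s(F) = F/5
G(M, A) = 1 (G(M, A) = (0 + 1)² = 1² = 1)
N(h, D) = 1 - h
1*(-35 + N(-7, 4)) = 1*(-35 + (1 - 1*(-7))) = 1*(-35 + (1 + 7)) = 1*(-35 + 8) = 1*(-27) = -27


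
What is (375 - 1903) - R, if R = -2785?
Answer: 1257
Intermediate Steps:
(375 - 1903) - R = (375 - 1903) - 1*(-2785) = -1528 + 2785 = 1257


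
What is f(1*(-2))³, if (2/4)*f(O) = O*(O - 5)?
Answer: 21952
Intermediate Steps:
f(O) = 2*O*(-5 + O) (f(O) = 2*(O*(O - 5)) = 2*(O*(-5 + O)) = 2*O*(-5 + O))
f(1*(-2))³ = (2*(1*(-2))*(-5 + 1*(-2)))³ = (2*(-2)*(-5 - 2))³ = (2*(-2)*(-7))³ = 28³ = 21952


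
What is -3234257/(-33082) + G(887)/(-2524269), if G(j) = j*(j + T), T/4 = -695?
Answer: 2739894123865/27835955686 ≈ 98.430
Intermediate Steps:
T = -2780 (T = 4*(-695) = -2780)
G(j) = j*(-2780 + j) (G(j) = j*(j - 2780) = j*(-2780 + j))
-3234257/(-33082) + G(887)/(-2524269) = -3234257/(-33082) + (887*(-2780 + 887))/(-2524269) = -3234257*(-1/33082) + (887*(-1893))*(-1/2524269) = 3234257/33082 - 1679091*(-1/2524269) = 3234257/33082 + 559697/841423 = 2739894123865/27835955686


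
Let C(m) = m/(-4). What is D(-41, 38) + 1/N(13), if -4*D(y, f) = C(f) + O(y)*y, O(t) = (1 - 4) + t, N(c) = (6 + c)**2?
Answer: -1295621/2888 ≈ -448.62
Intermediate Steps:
C(m) = -m/4 (C(m) = m*(-1/4) = -m/4)
O(t) = -3 + t
D(y, f) = f/16 - y*(-3 + y)/4 (D(y, f) = -(-f/4 + (-3 + y)*y)/4 = -(-f/4 + y*(-3 + y))/4 = f/16 - y*(-3 + y)/4)
D(-41, 38) + 1/N(13) = ((1/16)*38 - 1/4*(-41)*(-3 - 41)) + 1/((6 + 13)**2) = (19/8 - 1/4*(-41)*(-44)) + 1/(19**2) = (19/8 - 451) + 1/361 = -3589/8 + 1/361 = -1295621/2888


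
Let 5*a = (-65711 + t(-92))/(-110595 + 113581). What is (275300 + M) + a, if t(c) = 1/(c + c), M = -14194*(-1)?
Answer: 159052533291/549424 ≈ 2.8949e+5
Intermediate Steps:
M = 14194
t(c) = 1/(2*c)
a = -2418165/549424 (a = ((-65711 + (½)/(-92))/(-110595 + 113581))/5 = ((-65711 + (½)*(-1/92))/2986)/5 = ((-65711 - 1/184)*(1/2986))/5 = (-12090825/184*1/2986)/5 = (⅕)*(-12090825/549424) = -2418165/549424 ≈ -4.4013)
(275300 + M) + a = (275300 + 14194) - 2418165/549424 = 289494 - 2418165/549424 = 159052533291/549424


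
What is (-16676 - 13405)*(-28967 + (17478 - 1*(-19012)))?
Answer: -226299363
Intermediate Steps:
(-16676 - 13405)*(-28967 + (17478 - 1*(-19012))) = -30081*(-28967 + (17478 + 19012)) = -30081*(-28967 + 36490) = -30081*7523 = -226299363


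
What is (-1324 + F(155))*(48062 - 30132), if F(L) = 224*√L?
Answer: -23739320 + 4016320*√155 ≈ 2.6263e+7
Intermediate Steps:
(-1324 + F(155))*(48062 - 30132) = (-1324 + 224*√155)*(48062 - 30132) = (-1324 + 224*√155)*17930 = -23739320 + 4016320*√155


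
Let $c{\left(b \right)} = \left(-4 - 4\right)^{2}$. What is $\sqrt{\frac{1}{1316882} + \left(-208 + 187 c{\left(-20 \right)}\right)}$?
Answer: $\frac{\sqrt{20393935655943122}}{1316882} \approx 108.44$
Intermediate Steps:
$c{\left(b \right)} = 64$ ($c{\left(b \right)} = \left(-8\right)^{2} = 64$)
$\sqrt{\frac{1}{1316882} + \left(-208 + 187 c{\left(-20 \right)}\right)} = \sqrt{\frac{1}{1316882} + \left(-208 + 187 \cdot 64\right)} = \sqrt{\frac{1}{1316882} + \left(-208 + 11968\right)} = \sqrt{\frac{1}{1316882} + 11760} = \sqrt{\frac{15486532321}{1316882}} = \frac{\sqrt{20393935655943122}}{1316882}$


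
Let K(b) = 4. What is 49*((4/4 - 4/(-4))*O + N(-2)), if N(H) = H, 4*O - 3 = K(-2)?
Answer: 147/2 ≈ 73.500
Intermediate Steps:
O = 7/4 (O = 3/4 + (1/4)*4 = 3/4 + 1 = 7/4 ≈ 1.7500)
49*((4/4 - 4/(-4))*O + N(-2)) = 49*((4/4 - 4/(-4))*(7/4) - 2) = 49*((4*(1/4) - 4*(-1/4))*(7/4) - 2) = 49*((1 + 1)*(7/4) - 2) = 49*(2*(7/4) - 2) = 49*(7/2 - 2) = 49*(3/2) = 147/2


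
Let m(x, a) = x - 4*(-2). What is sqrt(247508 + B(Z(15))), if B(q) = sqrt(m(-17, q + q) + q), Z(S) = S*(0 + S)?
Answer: sqrt(247508 + 6*sqrt(6)) ≈ 497.52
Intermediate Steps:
m(x, a) = 8 + x (m(x, a) = x + 8 = 8 + x)
Z(S) = S**2 (Z(S) = S*S = S**2)
B(q) = sqrt(-9 + q) (B(q) = sqrt((8 - 17) + q) = sqrt(-9 + q))
sqrt(247508 + B(Z(15))) = sqrt(247508 + sqrt(-9 + 15**2)) = sqrt(247508 + sqrt(-9 + 225)) = sqrt(247508 + sqrt(216)) = sqrt(247508 + 6*sqrt(6))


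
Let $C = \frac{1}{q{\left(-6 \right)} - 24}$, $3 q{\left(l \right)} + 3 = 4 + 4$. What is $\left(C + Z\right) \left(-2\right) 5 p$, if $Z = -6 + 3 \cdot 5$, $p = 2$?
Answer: $- \frac{12000}{67} \approx -179.1$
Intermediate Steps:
$Z = 9$ ($Z = -6 + 15 = 9$)
$q{\left(l \right)} = \frac{5}{3}$ ($q{\left(l \right)} = -1 + \frac{4 + 4}{3} = -1 + \frac{1}{3} \cdot 8 = -1 + \frac{8}{3} = \frac{5}{3}$)
$C = - \frac{3}{67}$ ($C = \frac{1}{\frac{5}{3} - 24} = \frac{1}{- \frac{67}{3}} = - \frac{3}{67} \approx -0.044776$)
$\left(C + Z\right) \left(-2\right) 5 p = \left(- \frac{3}{67} + 9\right) \left(-2\right) 5 \cdot 2 = \frac{600 \left(\left(-10\right) 2\right)}{67} = \frac{600}{67} \left(-20\right) = - \frac{12000}{67}$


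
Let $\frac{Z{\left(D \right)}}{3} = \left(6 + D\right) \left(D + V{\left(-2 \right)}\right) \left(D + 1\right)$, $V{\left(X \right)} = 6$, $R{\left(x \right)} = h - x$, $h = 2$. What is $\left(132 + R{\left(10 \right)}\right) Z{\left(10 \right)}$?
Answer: $1047552$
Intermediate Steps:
$R{\left(x \right)} = 2 - x$
$Z{\left(D \right)} = 3 \left(6 + D\right)^{2} \left(1 + D\right)$ ($Z{\left(D \right)} = 3 \left(6 + D\right) \left(D + 6\right) \left(D + 1\right) = 3 \left(6 + D\right) \left(6 + D\right) \left(1 + D\right) = 3 \left(6 + D\right) \left(1 + D\right) \left(6 + D\right) = 3 \left(6 + D\right)^{2} \left(1 + D\right)$)
$\left(132 + R{\left(10 \right)}\right) Z{\left(10 \right)} = \left(132 + \left(2 - 10\right)\right) \left(108 + 3 \cdot 10^{3} + 39 \cdot 10^{2} + 144 \cdot 10\right) = \left(132 + \left(2 - 10\right)\right) \left(108 + 3 \cdot 1000 + 39 \cdot 100 + 1440\right) = \left(132 - 8\right) \left(108 + 3000 + 3900 + 1440\right) = 124 \cdot 8448 = 1047552$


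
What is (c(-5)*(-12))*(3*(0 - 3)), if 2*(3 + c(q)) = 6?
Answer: 0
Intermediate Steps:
c(q) = 0 (c(q) = -3 + (½)*6 = -3 + 3 = 0)
(c(-5)*(-12))*(3*(0 - 3)) = (0*(-12))*(3*(0 - 3)) = 0*(3*(-3)) = 0*(-9) = 0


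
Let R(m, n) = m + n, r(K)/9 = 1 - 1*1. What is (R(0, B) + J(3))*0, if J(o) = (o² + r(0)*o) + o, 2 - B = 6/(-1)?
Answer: 0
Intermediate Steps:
r(K) = 0 (r(K) = 9*(1 - 1*1) = 9*(1 - 1) = 9*0 = 0)
B = 8 (B = 2 - 6/(-1) = 2 - 6*(-1) = 2 - 1*(-6) = 2 + 6 = 8)
J(o) = o + o² (J(o) = (o² + 0*o) + o = (o² + 0) + o = o² + o = o + o²)
(R(0, B) + J(3))*0 = ((0 + 8) + 3*(1 + 3))*0 = (8 + 3*4)*0 = (8 + 12)*0 = 20*0 = 0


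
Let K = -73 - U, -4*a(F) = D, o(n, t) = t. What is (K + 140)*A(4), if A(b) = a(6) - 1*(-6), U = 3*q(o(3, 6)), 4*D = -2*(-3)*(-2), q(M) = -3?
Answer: 513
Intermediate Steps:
D = -3 (D = (-2*(-3)*(-2))/4 = (6*(-2))/4 = (¼)*(-12) = -3)
a(F) = ¾ (a(F) = -¼*(-3) = ¾)
U = -9 (U = 3*(-3) = -9)
A(b) = 27/4 (A(b) = ¾ - 1*(-6) = ¾ + 6 = 27/4)
K = -64 (K = -73 - 1*(-9) = -73 + 9 = -64)
(K + 140)*A(4) = (-64 + 140)*(27/4) = 76*(27/4) = 513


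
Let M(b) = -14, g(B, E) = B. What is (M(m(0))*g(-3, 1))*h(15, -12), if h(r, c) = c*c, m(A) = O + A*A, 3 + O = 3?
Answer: 6048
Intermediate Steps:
O = 0 (O = -3 + 3 = 0)
m(A) = A**2 (m(A) = 0 + A*A = 0 + A**2 = A**2)
h(r, c) = c**2
(M(m(0))*g(-3, 1))*h(15, -12) = -14*(-3)*(-12)**2 = 42*144 = 6048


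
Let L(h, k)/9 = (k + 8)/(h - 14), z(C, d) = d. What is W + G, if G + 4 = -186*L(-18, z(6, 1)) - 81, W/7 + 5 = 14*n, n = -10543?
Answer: -16525811/16 ≈ -1.0329e+6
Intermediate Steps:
L(h, k) = 9*(8 + k)/(-14 + h) (L(h, k) = 9*((k + 8)/(h - 14)) = 9*((8 + k)/(-14 + h)) = 9*(8 + k)/(-14 + h))
W = -1033249 (W = -35 + 7*(14*(-10543)) = -35 + 7*(-147602) = -35 - 1033214 = -1033249)
G = 6173/16 (G = -4 + (-1674*(8 + 1)/(-14 - 18) - 81) = -4 + (-1674*9/(-32) - 81) = -4 + (-1674*(-1)*9/32 - 81) = -4 + (-186*(-81/32) - 81) = -4 + (7533/16 - 81) = -4 + 6237/16 = 6173/16 ≈ 385.81)
W + G = -1033249 + 6173/16 = -16525811/16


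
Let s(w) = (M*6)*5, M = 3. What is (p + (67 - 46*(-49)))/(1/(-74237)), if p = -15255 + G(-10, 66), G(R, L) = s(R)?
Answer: 953500028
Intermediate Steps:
s(w) = 90 (s(w) = (3*6)*5 = 18*5 = 90)
G(R, L) = 90
p = -15165 (p = -15255 + 90 = -15165)
(p + (67 - 46*(-49)))/(1/(-74237)) = (-15165 + (67 - 46*(-49)))/(1/(-74237)) = (-15165 + (67 + 2254))/(-1/74237) = (-15165 + 2321)*(-74237) = -12844*(-74237) = 953500028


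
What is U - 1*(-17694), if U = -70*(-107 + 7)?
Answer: 24694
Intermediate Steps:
U = 7000 (U = -70*(-100) = 7000)
U - 1*(-17694) = 7000 - 1*(-17694) = 7000 + 17694 = 24694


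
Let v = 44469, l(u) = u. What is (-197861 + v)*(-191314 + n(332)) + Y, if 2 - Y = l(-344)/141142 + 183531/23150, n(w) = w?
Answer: 47859969093351358499/1633718650 ≈ 2.9295e+10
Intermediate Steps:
Y = -9680547101/1633718650 (Y = 2 - (-344/141142 + 183531/23150) = 2 - (-344*1/141142 + 183531*(1/23150)) = 2 - (-172/70571 + 183531/23150) = 2 - 1*12947984401/1633718650 = 2 - 12947984401/1633718650 = -9680547101/1633718650 ≈ -5.9255)
(-197861 + v)*(-191314 + n(332)) + Y = (-197861 + 44469)*(-191314 + 332) - 9680547101/1633718650 = -153392*(-190982) - 9680547101/1633718650 = 29295110944 - 9680547101/1633718650 = 47859969093351358499/1633718650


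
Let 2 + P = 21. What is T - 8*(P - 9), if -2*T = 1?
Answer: -161/2 ≈ -80.500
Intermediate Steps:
T = -1/2 (T = -1/2*1 = -1/2 ≈ -0.50000)
P = 19 (P = -2 + 21 = 19)
T - 8*(P - 9) = -1/2 - 8*(19 - 9) = -1/2 - 8*10 = -1/2 - 80 = -161/2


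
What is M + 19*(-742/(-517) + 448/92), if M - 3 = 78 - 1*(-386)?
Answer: 6977527/11891 ≈ 586.79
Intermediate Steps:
M = 467 (M = 3 + (78 - 1*(-386)) = 3 + (78 + 386) = 3 + 464 = 467)
M + 19*(-742/(-517) + 448/92) = 467 + 19*(-742/(-517) + 448/92) = 467 + 19*(-742*(-1/517) + 448*(1/92)) = 467 + 19*(742/517 + 112/23) = 467 + 19*(74970/11891) = 467 + 1424430/11891 = 6977527/11891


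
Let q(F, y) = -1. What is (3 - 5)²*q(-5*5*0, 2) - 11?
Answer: -15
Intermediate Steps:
(3 - 5)²*q(-5*5*0, 2) - 11 = (3 - 5)²*(-1) - 11 = (-2)²*(-1) - 11 = 4*(-1) - 11 = -4 - 11 = -15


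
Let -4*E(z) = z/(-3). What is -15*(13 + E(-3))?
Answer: -765/4 ≈ -191.25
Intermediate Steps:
E(z) = z/12 (E(z) = -z/(4*(-3)) = -z*(-1)/(4*3) = -(-1)*z/12 = z/12)
-15*(13 + E(-3)) = -15*(13 + (1/12)*(-3)) = -15*(13 - ¼) = -15*51/4 = -765/4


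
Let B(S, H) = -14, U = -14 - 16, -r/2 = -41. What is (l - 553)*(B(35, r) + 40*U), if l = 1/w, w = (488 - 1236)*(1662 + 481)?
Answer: 538068529451/801482 ≈ 6.7134e+5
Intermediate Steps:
w = -1602964 (w = -748*2143 = -1602964)
r = 82 (r = -2*(-41) = 82)
U = -30
l = -1/1602964 (l = 1/(-1602964) = -1/1602964 ≈ -6.2384e-7)
(l - 553)*(B(35, r) + 40*U) = (-1/1602964 - 553)*(-14 + 40*(-30)) = -886439093*(-14 - 1200)/1602964 = -886439093/1602964*(-1214) = 538068529451/801482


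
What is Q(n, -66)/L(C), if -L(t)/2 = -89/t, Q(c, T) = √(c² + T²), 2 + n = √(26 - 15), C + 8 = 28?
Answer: 10*√(4371 - 4*√11)/89 ≈ 7.4172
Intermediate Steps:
C = 20 (C = -8 + 28 = 20)
n = -2 + √11 (n = -2 + √(26 - 15) = -2 + √11 ≈ 1.3166)
Q(c, T) = √(T² + c²)
L(t) = 178/t (L(t) = -(-178)/t = 178/t)
Q(n, -66)/L(C) = √((-66)² + (-2 + √11)²)/((178/20)) = √(4356 + (-2 + √11)²)/((178*(1/20))) = √(4356 + (-2 + √11)²)/(89/10) = √(4356 + (-2 + √11)²)*(10/89) = 10*√(4356 + (-2 + √11)²)/89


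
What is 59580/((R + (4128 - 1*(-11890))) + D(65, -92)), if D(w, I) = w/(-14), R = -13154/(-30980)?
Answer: 3230129700/868187177 ≈ 3.7205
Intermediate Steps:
R = 6577/15490 (R = -13154*(-1/30980) = 6577/15490 ≈ 0.42460)
D(w, I) = -w/14 (D(w, I) = w*(-1/14) = -w/14)
59580/((R + (4128 - 1*(-11890))) + D(65, -92)) = 59580/((6577/15490 + (4128 - 1*(-11890))) - 1/14*65) = 59580/((6577/15490 + (4128 + 11890)) - 65/14) = 59580/((6577/15490 + 16018) - 65/14) = 59580/(248125397/15490 - 65/14) = 59580/(868187177/54215) = 59580*(54215/868187177) = 3230129700/868187177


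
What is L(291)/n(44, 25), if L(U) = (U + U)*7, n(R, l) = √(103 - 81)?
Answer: 2037*√22/11 ≈ 868.58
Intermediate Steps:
n(R, l) = √22
L(U) = 14*U (L(U) = (2*U)*7 = 14*U)
L(291)/n(44, 25) = (14*291)/(√22) = 4074*(√22/22) = 2037*√22/11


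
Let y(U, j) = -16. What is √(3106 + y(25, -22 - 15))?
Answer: √3090 ≈ 55.588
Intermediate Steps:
√(3106 + y(25, -22 - 15)) = √(3106 - 16) = √3090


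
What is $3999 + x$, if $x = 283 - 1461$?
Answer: $2821$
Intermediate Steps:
$x = -1178$ ($x = 283 - 1461 = -1178$)
$3999 + x = 3999 - 1178 = 2821$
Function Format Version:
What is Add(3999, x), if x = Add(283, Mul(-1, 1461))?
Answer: 2821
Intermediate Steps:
x = -1178 (x = Add(283, -1461) = -1178)
Add(3999, x) = Add(3999, -1178) = 2821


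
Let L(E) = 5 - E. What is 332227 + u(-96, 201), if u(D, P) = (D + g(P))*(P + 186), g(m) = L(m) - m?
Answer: 141436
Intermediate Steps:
g(m) = 5 - 2*m (g(m) = (5 - m) - m = 5 - 2*m)
u(D, P) = (186 + P)*(5 + D - 2*P) (u(D, P) = (D + (5 - 2*P))*(P + 186) = (5 + D - 2*P)*(186 + P) = (186 + P)*(5 + D - 2*P))
332227 + u(-96, 201) = 332227 + (930 - 367*201 - 2*201² + 186*(-96) - 96*201) = 332227 + (930 - 73767 - 2*40401 - 17856 - 19296) = 332227 + (930 - 73767 - 80802 - 17856 - 19296) = 332227 - 190791 = 141436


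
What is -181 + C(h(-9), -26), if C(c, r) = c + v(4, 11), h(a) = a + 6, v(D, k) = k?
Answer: -173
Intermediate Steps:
h(a) = 6 + a
C(c, r) = 11 + c (C(c, r) = c + 11 = 11 + c)
-181 + C(h(-9), -26) = -181 + (11 + (6 - 9)) = -181 + (11 - 3) = -181 + 8 = -173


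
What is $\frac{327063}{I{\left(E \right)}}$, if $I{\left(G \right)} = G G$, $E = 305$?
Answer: $\frac{327063}{93025} \approx 3.5159$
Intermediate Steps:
$I{\left(G \right)} = G^{2}$
$\frac{327063}{I{\left(E \right)}} = \frac{327063}{305^{2}} = \frac{327063}{93025}$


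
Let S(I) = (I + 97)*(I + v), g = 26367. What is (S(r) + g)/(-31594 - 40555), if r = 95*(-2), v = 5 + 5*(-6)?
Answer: -46362/72149 ≈ -0.64259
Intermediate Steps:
v = -25 (v = 5 - 30 = -25)
r = -190
S(I) = (-25 + I)*(97 + I) (S(I) = (I + 97)*(I - 25) = (97 + I)*(-25 + I) = (-25 + I)*(97 + I))
(S(r) + g)/(-31594 - 40555) = ((-2425 + (-190)² + 72*(-190)) + 26367)/(-31594 - 40555) = ((-2425 + 36100 - 13680) + 26367)/(-72149) = (19995 + 26367)*(-1/72149) = 46362*(-1/72149) = -46362/72149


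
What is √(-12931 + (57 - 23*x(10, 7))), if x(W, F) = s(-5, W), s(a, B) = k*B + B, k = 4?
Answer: 2*I*√3506 ≈ 118.42*I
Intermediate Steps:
s(a, B) = 5*B (s(a, B) = 4*B + B = 5*B)
x(W, F) = 5*W
√(-12931 + (57 - 23*x(10, 7))) = √(-12931 + (57 - 115*10)) = √(-12931 + (57 - 23*50)) = √(-12931 + (57 - 1150)) = √(-12931 - 1093) = √(-14024) = 2*I*√3506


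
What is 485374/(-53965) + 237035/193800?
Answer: -3250955497/418336680 ≈ -7.7711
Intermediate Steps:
485374/(-53965) + 237035/193800 = 485374*(-1/53965) + 237035*(1/193800) = -485374/53965 + 47407/38760 = -3250955497/418336680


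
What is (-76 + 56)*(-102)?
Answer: 2040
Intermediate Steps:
(-76 + 56)*(-102) = -20*(-102) = 2040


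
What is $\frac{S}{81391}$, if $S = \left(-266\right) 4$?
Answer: $- \frac{1064}{81391} \approx -0.013073$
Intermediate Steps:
$S = -1064$
$\frac{S}{81391} = - \frac{1064}{81391}$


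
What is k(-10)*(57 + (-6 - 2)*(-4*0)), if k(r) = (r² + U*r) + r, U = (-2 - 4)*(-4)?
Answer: -8550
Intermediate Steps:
U = 24 (U = -6*(-4) = 24)
k(r) = r² + 25*r (k(r) = (r² + 24*r) + r = r² + 25*r)
k(-10)*(57 + (-6 - 2)*(-4*0)) = (-10*(25 - 10))*(57 + (-6 - 2)*(-4*0)) = (-10*15)*(57 - 8*0) = -150*(57 + 0) = -150*57 = -8550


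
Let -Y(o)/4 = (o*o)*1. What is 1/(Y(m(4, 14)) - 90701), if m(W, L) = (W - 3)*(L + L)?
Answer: -1/93837 ≈ -1.0657e-5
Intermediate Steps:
m(W, L) = 2*L*(-3 + W) (m(W, L) = (-3 + W)*(2*L) = 2*L*(-3 + W))
Y(o) = -4*o² (Y(o) = -4*o*o = -4*o²)
1/(Y(m(4, 14)) - 90701) = 1/(-4*784*(-3 + 4)² - 90701) = 1/(-4*(2*14*1)² - 90701) = 1/(-4*28² - 90701) = 1/(-4*784 - 90701) = 1/(-3136 - 90701) = 1/(-93837) = -1/93837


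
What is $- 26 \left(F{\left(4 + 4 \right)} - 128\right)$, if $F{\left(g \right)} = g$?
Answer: $3120$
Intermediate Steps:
$- 26 \left(F{\left(4 + 4 \right)} - 128\right) = - 26 \left(\left(4 + 4\right) - 128\right) = - 26 \left(8 - 128\right) = \left(-26\right) \left(-120\right) = 3120$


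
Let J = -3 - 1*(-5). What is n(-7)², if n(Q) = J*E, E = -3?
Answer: 36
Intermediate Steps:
J = 2 (J = -3 + 5 = 2)
n(Q) = -6 (n(Q) = 2*(-3) = -6)
n(-7)² = (-6)² = 36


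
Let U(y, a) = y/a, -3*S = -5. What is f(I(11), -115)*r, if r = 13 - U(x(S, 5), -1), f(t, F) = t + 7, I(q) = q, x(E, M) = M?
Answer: 324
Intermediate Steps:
S = 5/3 (S = -⅓*(-5) = 5/3 ≈ 1.6667)
f(t, F) = 7 + t
r = 18 (r = 13 - 5/(-1) = 13 - 5*(-1) = 13 - 1*(-5) = 13 + 5 = 18)
f(I(11), -115)*r = (7 + 11)*18 = 18*18 = 324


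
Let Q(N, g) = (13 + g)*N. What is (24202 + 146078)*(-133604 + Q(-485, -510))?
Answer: 18295053480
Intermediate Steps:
Q(N, g) = N*(13 + g)
(24202 + 146078)*(-133604 + Q(-485, -510)) = (24202 + 146078)*(-133604 - 485*(13 - 510)) = 170280*(-133604 - 485*(-497)) = 170280*(-133604 + 241045) = 170280*107441 = 18295053480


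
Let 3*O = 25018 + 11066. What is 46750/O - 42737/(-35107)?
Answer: 1077646443/211133498 ≈ 5.1041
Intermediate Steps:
O = 12028 (O = (25018 + 11066)/3 = (⅓)*36084 = 12028)
46750/O - 42737/(-35107) = 46750/12028 - 42737/(-35107) = 46750*(1/12028) - 42737*(-1/35107) = 23375/6014 + 42737/35107 = 1077646443/211133498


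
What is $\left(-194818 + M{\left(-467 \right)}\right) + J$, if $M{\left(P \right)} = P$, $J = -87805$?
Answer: $-283090$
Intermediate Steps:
$\left(-194818 + M{\left(-467 \right)}\right) + J = \left(-194818 - 467\right) - 87805 = -195285 - 87805 = -283090$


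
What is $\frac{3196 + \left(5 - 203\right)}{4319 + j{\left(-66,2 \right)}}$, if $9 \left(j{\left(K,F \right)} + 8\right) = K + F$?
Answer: $\frac{26982}{38735} \approx 0.69658$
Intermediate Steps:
$j{\left(K,F \right)} = -8 + \frac{F}{9} + \frac{K}{9}$ ($j{\left(K,F \right)} = -8 + \frac{K + F}{9} = -8 + \frac{F + K}{9} = -8 + \left(\frac{F}{9} + \frac{K}{9}\right) = -8 + \frac{F}{9} + \frac{K}{9}$)
$\frac{3196 + \left(5 - 203\right)}{4319 + j{\left(-66,2 \right)}} = \frac{3196 + \left(5 - 203\right)}{4319 + \left(-8 + \frac{1}{9} \cdot 2 + \frac{1}{9} \left(-66\right)\right)} = \frac{3196 + \left(5 - 203\right)}{4319 - \frac{136}{9}} = \frac{3196 - 198}{4319 - \frac{136}{9}} = \frac{2998}{\frac{38735}{9}} = 2998 \cdot \frac{9}{38735} = \frac{26982}{38735}$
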